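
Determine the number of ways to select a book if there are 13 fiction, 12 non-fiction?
By the addition principle: 13 + 12 = 25.

Answer: 25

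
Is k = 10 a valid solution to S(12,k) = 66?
No

Working:
S(12,10) = 10·S(11,10) + S(11,9) = 10·55 + 1,155 = 1,705, which does not equal 66.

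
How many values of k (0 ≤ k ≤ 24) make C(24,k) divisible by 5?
Checking C(24,k) mod 5 for k = 0..24: none are divisible by 5. Count = 0.

Answer: 0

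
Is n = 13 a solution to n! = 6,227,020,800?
Yes

Explanation: 13! = 13·12! = 13·479,001,600 = 6,227,020,800, which equals 6,227,020,800.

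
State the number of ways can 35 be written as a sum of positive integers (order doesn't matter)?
14,883

Pentagonal recurrence p(n) = p(n−1) + p(n−2) − p(n−5) − p(n−7) + …: p(35) = p(34) + p(33) − p(30) − p(28) + p(23) + p(20) − p(13) − p(9) + p(0) = 12,310 + 10,143 − 5,604 − 3,718 + 1,255 + 627 − 101 − 30 + 1 = 14,883.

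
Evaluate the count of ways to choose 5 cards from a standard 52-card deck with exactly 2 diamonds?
712,842

Explanation: 13 diamonds and 39 non-diamonds: C(13,2) × C(39,3) = 78 × 9139 = 712,842.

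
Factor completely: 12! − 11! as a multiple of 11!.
12! − 11! = 12·11! − 11! = (12 − 1)·11! = 11 × 11! = 439,084,800.
Final answer: 11 × 11! = 439,084,800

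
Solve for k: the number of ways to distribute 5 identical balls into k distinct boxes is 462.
7

Stars and bars: the count is C(5+k−1, k−1), increasing in k. k=5: C(9,4) = 126, k=6: C(10,5) = 252, k=7: C(11,6) = 462 ✓. So k = 7.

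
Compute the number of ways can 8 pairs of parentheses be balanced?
1,430

Reasoning: Using the Catalan number formula: C_n = C(2n, n) / (n+1)
C_8 = C(16, 8) / (8+1)
     = 12870 / 9
     = 1,430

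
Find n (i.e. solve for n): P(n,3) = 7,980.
21
P(n,3) = n(n−1)(n−2) is increasing in n; n(n−1)(n−2) ≈ (n−1)^3 = 7,980 gives n ≈ 21.0. Check: P(19,3) = 5,814, P(20,3) = 6,840, P(21,3) = 7,980 ✓. So n = 21.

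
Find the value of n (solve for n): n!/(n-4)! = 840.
n!/(n-4)! = n×(n-1)×(n-2)×(n-3), a product of 4 consecutive integers ≈ (n−1.5)^4. 840^(1/4) + 1.5 ≈ 6.9; check n = 7: 7×6×5×4 = 840 ✓. So n = 7.
Final answer: 7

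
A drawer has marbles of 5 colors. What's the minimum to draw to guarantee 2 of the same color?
6

Working:
Worst case: 1 of each = 5. One more: 6.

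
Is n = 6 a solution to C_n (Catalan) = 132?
C_6 = C(12,6)/(6+1) = 924/7 = 132, which equals 132.
Final answer: Yes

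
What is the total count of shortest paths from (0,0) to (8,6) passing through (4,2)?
To (4,2): C(6,4)=15. From there: C(8,4)=70. Total: 1,050.

Answer: 1,050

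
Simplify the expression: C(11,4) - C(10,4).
120

Working:
C(11,4) - C(10,4) = C(10,3) = 120.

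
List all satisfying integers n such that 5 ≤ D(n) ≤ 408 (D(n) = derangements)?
4, 5, 6

Working:
Using D(n) = (n−1)[D(n−1) + D(n−2)] with D(1)=0, D(2)=1: D(3)=2; D(4)=9; D(5)=44; D(6)=265; D(7)=1,854. So valid n = 4, 5, 6.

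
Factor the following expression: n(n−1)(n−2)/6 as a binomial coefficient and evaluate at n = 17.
n(n−1)(n−2)/6 = n!/(3!(n−3)!) = C(n,3). At n = 17: C(17,3) = 680.
Final answer: C(n,3); C(17,3) = 680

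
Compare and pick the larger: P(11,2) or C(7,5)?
P(11,2)=110, C(7,5)=21.

Answer: P(11,2)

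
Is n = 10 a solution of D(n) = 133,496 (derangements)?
No

Reasoning: D(10) = (10-1)·[D(9) + D(8)] = 9·[133,496 + 14,833] = 1,334,961, which does not equal 133,496.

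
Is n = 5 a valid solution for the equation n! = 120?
Yes

Explanation: 5! = 5·4! = 5·24 = 120, which equals 120.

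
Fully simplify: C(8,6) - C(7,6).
21
C(8,6) - C(7,6) = C(7,5) = 21.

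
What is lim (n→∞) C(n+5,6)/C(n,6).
Both numerator and denominator grow as n^6/6! for large n, so the ratio → 1.
Final answer: 1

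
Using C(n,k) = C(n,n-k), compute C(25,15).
3,268,760

Reasoning: C(25,15) = C(25,10) = 3,268,760.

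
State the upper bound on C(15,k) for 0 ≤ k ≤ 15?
Maximum at k = 7 or k = 8: C(15,7) = 6,435.

Answer: 6,435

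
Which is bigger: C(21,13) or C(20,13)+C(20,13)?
C(21,13)
C(21,13)=203,490; C(20,13)+C(20,13)=77,520+77,520=155,040.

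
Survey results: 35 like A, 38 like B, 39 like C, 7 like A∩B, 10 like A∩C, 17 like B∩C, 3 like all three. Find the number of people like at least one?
81

Reasoning: |A∪B∪C| = 35+38+39-7-10-17+3 = 81.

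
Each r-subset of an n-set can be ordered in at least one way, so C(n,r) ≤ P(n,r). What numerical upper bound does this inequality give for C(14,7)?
17,297,280

P(14,7) = 14·13·12·11·10·9·8 = 17,297,280, so C(14,7) ≤ 17,297,280. (The bound is loose by a factor of 7! = 5,040: C(14,7) = 17,297,280/5,040 = 3,432.)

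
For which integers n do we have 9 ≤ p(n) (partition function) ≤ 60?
6, 7, 8, 9, 10, 11

Tabulating p(n) via p(n) = p(n−1) + p(n−2) − p(n−5) − p(n−7) + …: p(5)=7; p(6)=11; p(7)=15; p(8)=22; p(9)=30; p(10)=42; p(11)=56; p(12)=77. So valid n = 6, 7, 8, 9, 10, 11.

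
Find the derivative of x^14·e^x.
(14x^13 + x^14)e^x

Product rule: d/dx[x^14]·e^x + x^14·d/dx[e^x] = 14x^{13}e^x + x^14e^x.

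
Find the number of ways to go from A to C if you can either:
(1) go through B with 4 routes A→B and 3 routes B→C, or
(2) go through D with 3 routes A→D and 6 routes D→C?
30

Explanation: Route via B: 4×3=12. Route via D: 3×6=18. Total: 30.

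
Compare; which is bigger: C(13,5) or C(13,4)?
C(13,5)

Explanation: C(13,5)=1,287, C(13,4)=715.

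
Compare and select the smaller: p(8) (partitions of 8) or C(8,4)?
p(8)

Working:
Pentagonal recurrence p(n) = p(n−1) + p(n−2) − p(n−5) − p(n−7) + …: p(8) = p(7) + p(6) − p(3) − p(1) = 15 + 11 − 3 − 1 = 22; C(8,4) = 70.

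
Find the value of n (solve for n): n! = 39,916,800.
11

Reasoning: n! is strictly increasing. 9! = 362,880, 10! = 3,628,800, 11! = 39,916,800 ✓. So n = 11.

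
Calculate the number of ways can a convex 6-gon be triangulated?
14

Reasoning: Using the Catalan number formula: C_n = C(2n, n) / (n+1)
C_4 = C(8, 4) / (4+1)
     = 70 / 5
     = 14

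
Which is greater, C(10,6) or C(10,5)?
C(10,6)=210, C(10,5)=252.

Answer: C(10,5)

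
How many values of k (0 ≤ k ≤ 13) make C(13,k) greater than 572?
6
Row 13 is unimodal and symmetric about k=13/2. C(13,3)=286 ≤ 572; C(13,4)=715 > 572; by symmetry C(13,k) > 572 for k = 4..9. That's 9 - 4 + 1 = 6 values.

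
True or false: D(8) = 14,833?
True
Derangements of 8 elements: D(8) = (8-1)·[D(7) + D(6)] = 7·[1,854 + 265] = 14,833.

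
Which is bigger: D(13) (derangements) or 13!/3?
D(13)

D(13) = (13-1)·[D(12) + D(11)] = 12·[176,214,841 + 14,684,570] = 2,290,792,932; 13!/3 = 6,227,020,800/3 = 2,075,673,600.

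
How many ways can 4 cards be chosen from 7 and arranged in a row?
840
P(7,4) = 7!/(7-4)! = 840.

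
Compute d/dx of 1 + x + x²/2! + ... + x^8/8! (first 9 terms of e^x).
1 + x + x²/2! + ... + x^7/7!

Working:
Differentiating term by term gives the first 8 terms of e^x.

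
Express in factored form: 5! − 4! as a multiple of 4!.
5! − 4! = 5·4! − 4! = (5 − 1)·4! = 4 × 4! = 96.

Answer: 4 × 4! = 96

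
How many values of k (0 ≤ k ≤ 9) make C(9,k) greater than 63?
4

Explanation: Row 9 is unimodal and symmetric about k=9/2. C(9,2)=36 ≤ 63; C(9,3)=84 > 63; by symmetry C(9,k) > 63 for k = 3..6. That's 6 - 3 + 1 = 4 values.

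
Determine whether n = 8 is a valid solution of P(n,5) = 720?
No

Explanation: P(8,5) = 8·7·6·5·4 = 6,720, which does not equal 720.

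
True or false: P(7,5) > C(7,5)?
True

P(7,5) = 2,520 and C(7,5) = 21; P(n,r) = r! × C(n,r) so P > C whenever r ≥ 2.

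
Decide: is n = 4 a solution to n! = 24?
Yes

Explanation: 4! = 4·3! = 4·6 = 24, which equals 24.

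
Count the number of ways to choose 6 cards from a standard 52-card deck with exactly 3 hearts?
13 hearts and 39 non-hearts: C(13,3) × C(39,3) = 286 × 9139 = 2,613,754.

Answer: 2,613,754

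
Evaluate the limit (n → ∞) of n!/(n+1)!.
0
n!/(n+1)! = 1/[(n+1)] → 0 as n → ∞.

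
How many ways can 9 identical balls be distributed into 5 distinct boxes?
715

Explanation: C(9+5-1, 5-1) = C(13, 4) = 715.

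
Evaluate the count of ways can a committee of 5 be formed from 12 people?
792

C(12,5) = 12! / (5! × (12-5)!)
         = 12! / (5! × 7!)
         = 792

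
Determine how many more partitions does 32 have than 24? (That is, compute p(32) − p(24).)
6,774

Explanation: Pentagonal recurrence p(n) = p(n−1) + p(n−2) − p(n−5) − p(n−7) + …: p(32) = p(31) + p(30) − p(27) − p(25) + p(20) + p(17) − p(10) − p(6) = 6,842 + 5,604 − 3,010 − 1,958 + 627 + 297 − 42 − 11 = 8,349.
p(24) = p(23) + p(22) − p(19) − p(17) + p(12) + p(9) − p(2) = 1,255 + 1,002 − 490 − 297 + 77 + 30 − 2 = 1,575.
Difference = 8,349 − 1,575 = 6,774.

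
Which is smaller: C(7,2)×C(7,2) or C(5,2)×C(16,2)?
C(7,2)×C(7,2)

Working:
C(7,2)×C(7,2)=441, C(5,2)×C(16,2)=1,200.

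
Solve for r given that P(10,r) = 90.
2

Reasoning: P(10,r) = 10·9·…·(10−r+1), a product of r factors. Multiplying down from 10: 10 = 10; 10·9 = 90 ✓ (2 factors). So r = 2.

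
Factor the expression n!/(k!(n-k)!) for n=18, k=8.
This is the binomial coefficient C(18,8) = 43,758.
Final answer: C(18,8) = 43,758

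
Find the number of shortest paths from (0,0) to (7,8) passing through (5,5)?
2,520

To (5,5): C(10,5)=252. From there: C(5,2)=10. Total: 2,520.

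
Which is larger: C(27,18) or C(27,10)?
C(27,10)

Solution: C(27,18)=4,686,825, C(27,10)=8,436,285.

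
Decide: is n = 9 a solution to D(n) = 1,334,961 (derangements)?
No

Solution: D(9) = (9-1)·[D(8) + D(7)] = 8·[14,833 + 1,854] = 133,496, which does not equal 1,334,961.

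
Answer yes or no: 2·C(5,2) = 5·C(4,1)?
Yes

Reasoning: Absorption identity k·C(n,k) = n·C(n-1,k-1). LHS = 2·10 = 20; RHS = 5·4 = 20.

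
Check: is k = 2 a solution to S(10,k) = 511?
Yes

S(10,2) = 2·S(9,2) + S(9,1) = 2·255 + 1 = 511, which equals 511.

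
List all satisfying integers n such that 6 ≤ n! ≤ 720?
n! is strictly increasing; 3! = 6 and 6! = 720, so valid n = 3, 4, 5, 6.
Final answer: 3, 4, 5, 6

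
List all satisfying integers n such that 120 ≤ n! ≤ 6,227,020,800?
5, 6, 7, 8, 9, 10, 11, 12, 13

n! is strictly increasing; 5! = 120 and 13! = 6,227,020,800, so valid n = 5, 6, 7, 8, 9, 10, 11, 12, 13.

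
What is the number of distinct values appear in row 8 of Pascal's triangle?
5

Explanation: Row 8 has entries C(8,0)..C(8,8); by symmetry C(8,k)=C(8,8-k), giving 5 distinct values.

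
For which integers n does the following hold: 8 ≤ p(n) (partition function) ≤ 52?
Tabulating p(n) via p(n) = p(n−1) + p(n−2) − p(n−5) − p(n−7) + …: p(5)=7; p(6)=11; p(7)=15; p(8)=22; p(9)=30; p(10)=42; p(11)=56. So valid n = 6, 7, 8, 9, 10.

Answer: 6, 7, 8, 9, 10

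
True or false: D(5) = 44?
True

Solution: Derangements of 5 elements: D(5) = (5-1)·[D(4) + D(3)] = 4·[9 + 2] = 44.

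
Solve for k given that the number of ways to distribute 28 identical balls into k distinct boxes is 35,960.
5
Stars and bars: the count is C(28+k−1, k−1), increasing in k. k=3: C(30,2) = 435, k=4: C(31,3) = 4,495, k=5: C(32,4) = 35,960 ✓. So k = 5.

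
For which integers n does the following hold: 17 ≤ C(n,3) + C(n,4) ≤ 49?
6
C(5,3)+C(5,4)=15; C(6,3)+C(6,4)=35; C(7,3)+C(7,4)=70. So valid n = 6.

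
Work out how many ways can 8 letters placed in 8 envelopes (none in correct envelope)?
14,833

Solution: Using D(n) = (n-1)[D(n-1) + D(n-2)]:
D(8) = (8-1) × [D(7) + D(6)]
      = 7 × [1854 + 265]
      = 7 × 2119
      = 14,833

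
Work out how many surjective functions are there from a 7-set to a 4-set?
8,400
Onto functions = 4! × S(7,4)
First compute S(7,4) via recurrence:
Using the Stirling recurrence: S(n,k) = k·S(n-1,k) + S(n-1,k-1)
S(7,4) = 4·S(6,4) + S(6,3)
         = 4·65 + 90
         = 260 + 90
         = 350
Then: 24 × 350 = 8,400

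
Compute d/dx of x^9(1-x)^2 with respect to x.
9x^8(1-x)^2 - 2x^9(1-x)^1

Reasoning: Product rule: 9x^{8}(1-x)^{2} + x^9·(-2)(1-x)^{1}.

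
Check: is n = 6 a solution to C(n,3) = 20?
Yes

Solution: C(6,3) = 6·5·4/3! = 120/6 = 20, which equals 20.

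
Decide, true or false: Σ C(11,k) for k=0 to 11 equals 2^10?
Binomial theorem: Σ C(11,k) = (1+1)^11 = 2^11 = 2,048; RHS 2^10 = 1,024.
Final answer: False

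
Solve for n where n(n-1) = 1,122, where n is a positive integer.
n² − n − 1,122 = 0, so n = (1 ± √(1 + 4·1,122))/2 = (1 ± √4,489)/2 = (1 ± 67)/2, i.e. n = 34 or n = -33. Taking the positive root, n = 34 (check: 34×33 = 1,122).
Final answer: 34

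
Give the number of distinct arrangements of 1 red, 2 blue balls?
Multinomial: 3!/(1! × 2!) = 3.
Final answer: 3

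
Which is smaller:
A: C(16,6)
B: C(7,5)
A=C(16,6)=8,008, B=C(7,5)=21.
Final answer: B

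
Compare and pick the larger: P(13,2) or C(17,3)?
C(17,3)

P(13,2)=156, C(17,3)=680.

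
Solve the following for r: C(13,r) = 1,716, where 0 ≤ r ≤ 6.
6
C(13,r) is increasing for 0 ≤ r ≤ 6. Stepping up (C(13,r+1) = C(13,r)·(13−r)/(r+1)): C(13,1) = 13, C(13,2) = 78, C(13,3) = 286, C(13,4) = 715, C(13,5) = 1,287, C(13,6) = 1,716 ✓. So r = 6.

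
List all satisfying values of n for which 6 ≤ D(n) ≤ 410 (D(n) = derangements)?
Using D(n) = (n−1)[D(n−1) + D(n−2)] with D(1)=0, D(2)=1: D(3)=2; D(4)=9; D(5)=44; D(6)=265; D(7)=1,854. So valid n = 4, 5, 6.
Final answer: 4, 5, 6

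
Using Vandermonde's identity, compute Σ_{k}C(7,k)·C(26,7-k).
= C(7+26,7) = C(33,7) = 4,272,048.

Answer: 4,272,048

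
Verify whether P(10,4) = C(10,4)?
False

P(10,4) = 5,040 but C(10,4) = 210; they differ by a factor of 4! = 24, so the statement does not hold.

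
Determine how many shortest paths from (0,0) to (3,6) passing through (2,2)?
30

Working:
To (2,2): C(4,2)=6. From there: C(5,1)=5. Total: 30.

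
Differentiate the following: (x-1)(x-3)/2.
(2x - 4)/2

Solution: d/dx[(x-1)(x-3)] = (x-3) + (x-1) = 2x - 4. Dividing by 2 gives (2x - 4)/2.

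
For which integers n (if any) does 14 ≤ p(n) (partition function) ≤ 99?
Tabulating p(n) via p(n) = p(n−1) + p(n−2) − p(n−5) − p(n−7) + …: p(6)=11; p(7)=15; p(8)=22; p(9)=30; p(10)=42; p(11)=56; p(12)=77; p(13)=101. So valid n = 7, 8, 9, 10, 11, 12.
Final answer: 7, 8, 9, 10, 11, 12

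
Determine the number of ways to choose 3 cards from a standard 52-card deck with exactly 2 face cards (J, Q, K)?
2,640

Working:
12 face cards and 40 non-face cards: C(12,2) × C(40,1) = 66 × 40 = 2,640.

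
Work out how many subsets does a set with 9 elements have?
512

Solution: Each element can be included or excluded: 2^9 = 512.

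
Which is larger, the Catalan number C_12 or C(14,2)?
C_12

Explanation: C_12 = C(24,12)/(12+1) = 2,704,156/13 = 208,012; C(14,2) = 91.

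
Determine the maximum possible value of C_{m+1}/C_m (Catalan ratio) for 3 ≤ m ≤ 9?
38/11

C_{m+1}/C_m = 2(2m+1)/(m+2), which increases with m. Maximum at m = 9: 2·19/11 = 38/11.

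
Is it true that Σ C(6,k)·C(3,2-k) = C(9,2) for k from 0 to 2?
True

Solution: Vandermonde's identity gives C(9,2) = 36; RHS C(9,2) = 36.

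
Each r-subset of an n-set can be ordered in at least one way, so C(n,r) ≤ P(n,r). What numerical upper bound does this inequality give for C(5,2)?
P(5,2) = 5·4 = 20, so C(5,2) ≤ 20. (The bound is loose by a factor of 2! = 2: C(5,2) = 20/2 = 10.)
Final answer: 20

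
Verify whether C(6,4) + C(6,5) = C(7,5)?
True

Working:
Pascal's identity: LHS = 15 + 6 = 21; RHS = C(7,5) = 21. Both sides agree, so the statement holds.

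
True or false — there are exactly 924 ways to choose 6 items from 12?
True

C(12,6) = 924.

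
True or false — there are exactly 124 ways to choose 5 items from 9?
False

Working:
C(9,5) = 126 ≠ 124.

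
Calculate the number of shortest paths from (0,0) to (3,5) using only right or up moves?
56

Choose 3 rights from 8 moves: C(8,3) = 56.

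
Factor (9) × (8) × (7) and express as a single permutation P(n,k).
P(9,3) = 9!/(6)!

Reasoning: Product of 3 consecutive descending integers starting at 9: P(9,3) = 9!/6! = 504.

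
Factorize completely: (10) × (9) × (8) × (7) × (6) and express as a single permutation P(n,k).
Product of 5 consecutive descending integers starting at 10: P(10,5) = 10!/5! = 30,240.

Answer: P(10,5) = 10!/(5)!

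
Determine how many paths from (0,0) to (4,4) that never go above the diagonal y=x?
14
Counted by the Catalan number C_4: C_4 = C(8,4)/(4+1) = 70/5 = 14.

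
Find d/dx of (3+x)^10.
10(3+x)^9

Explanation: Using the power rule: d/dx (3+x)^10 = 10(3+x)^{9}.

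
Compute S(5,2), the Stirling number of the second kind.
15

Using the Stirling recurrence: S(n,k) = k·S(n-1,k) + S(n-1,k-1)
S(5,2) = 2·S(4,2) + S(4,1)
         = 2·7 + 1
         = 14 + 1
         = 15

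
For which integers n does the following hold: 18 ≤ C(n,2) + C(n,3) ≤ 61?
5, 6, 7

C(4,2)+C(4,3)=10; C(5,2)+C(5,3)=20; C(6,2)+C(6,3)=35; C(7,2)+C(7,3)=56; C(8,2)+C(8,3)=84. So valid n = 5, 6, 7.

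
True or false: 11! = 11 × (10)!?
True
By definition n! = n × (n-1)!, so 11! = 11 × 10!.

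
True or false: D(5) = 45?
Derangements of 5 elements: D(5) = (5-1)·[D(4) + D(3)] = 4·[9 + 2] = 44.

Answer: False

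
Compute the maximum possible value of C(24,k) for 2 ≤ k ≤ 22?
2,704,156

Explanation: C(24,k) is maximised at the centre of the row: C(24,12) = 2,704,156.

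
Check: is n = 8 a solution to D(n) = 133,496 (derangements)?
No

Reasoning: D(8) = (8-1)·[D(7) + D(6)] = 7·[1,854 + 265] = 14,833, which does not equal 133,496.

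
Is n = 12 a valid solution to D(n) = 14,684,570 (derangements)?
No

D(12) = (12-1)·[D(11) + D(10)] = 11·[14,684,570 + 1,334,961] = 176,214,841, which does not equal 14,684,570.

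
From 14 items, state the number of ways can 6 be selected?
3,003

Solution: C(14,6) = 14! / (6! × (14-6)!)
         = 14! / (6! × 8!)
         = 3,003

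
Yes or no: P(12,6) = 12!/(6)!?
Yes

Explanation: Permutation formula P(n,k) = n!/(n-k)!: 12!/6! = 479,001,600/720 = 665,280 = P(12,6). The statement holds.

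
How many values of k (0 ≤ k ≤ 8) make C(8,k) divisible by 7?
5

Checking C(8,k) mod 7 for k = 0..8: divisible at k = 2, 3, 4, 5, 6. That's 5 values.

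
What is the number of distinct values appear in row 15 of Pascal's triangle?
Row 15 has entries C(15,0)..C(15,15); by symmetry C(15,k)=C(15,15-k), giving 8 distinct values.
Final answer: 8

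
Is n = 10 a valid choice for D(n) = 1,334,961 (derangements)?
Yes

Solution: D(10) = (10-1)·[D(9) + D(8)] = 9·[133,496 + 14,833] = 1,334,961, which equals 1,334,961.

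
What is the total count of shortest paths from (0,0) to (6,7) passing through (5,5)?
756

Working:
To (5,5): C(10,5)=252. From there: C(3,1)=3. Total: 756.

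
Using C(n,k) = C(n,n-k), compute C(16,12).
1,820
C(16,12) = C(16,4) = 1,820.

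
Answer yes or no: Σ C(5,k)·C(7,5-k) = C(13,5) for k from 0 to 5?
No

Reasoning: Vandermonde's identity gives C(12,5) = 792; RHS C(13,5) = 1,287.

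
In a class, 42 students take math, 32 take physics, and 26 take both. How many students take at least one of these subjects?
48

Explanation: |A∪B| = |A|+|B|-|A∩B| = 42+32-26 = 48.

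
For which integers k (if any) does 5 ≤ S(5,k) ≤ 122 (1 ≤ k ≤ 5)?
2, 3, 4
S(5,1)=1; S(5,2)=15; S(5,3)=25; S(5,4)=10; S(5,5)=1. So valid k = 2, 3, 4.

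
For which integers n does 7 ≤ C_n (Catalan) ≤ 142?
4, 5, 6

Explanation: C_3=5; C_4=14; C_5=42; C_6=132; C_7=429. So valid n = 4, 5, 6.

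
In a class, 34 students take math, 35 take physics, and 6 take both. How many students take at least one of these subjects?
63

|A∪B| = |A|+|B|-|A∩B| = 34+35-6 = 63.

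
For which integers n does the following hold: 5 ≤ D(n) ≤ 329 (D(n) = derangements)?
Using D(n) = (n−1)[D(n−1) + D(n−2)] with D(1)=0, D(2)=1: D(3)=2; D(4)=9; D(5)=44; D(6)=265; D(7)=1,854. So valid n = 4, 5, 6.

Answer: 4, 5, 6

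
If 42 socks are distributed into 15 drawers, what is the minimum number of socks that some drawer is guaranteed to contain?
3

Explanation: Pigeonhole: ⌈42/15⌉ = 3.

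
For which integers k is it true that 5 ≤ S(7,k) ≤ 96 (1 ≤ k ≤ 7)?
2, 6

S(7,1)=1; S(7,2)=63; S(7,3)=301; S(7,4)=350; S(7,5)=140; S(7,6)=21; S(7,7)=1. So valid k = 2, 6.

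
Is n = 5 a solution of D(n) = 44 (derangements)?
Yes

Reasoning: D(5) = (5-1)·[D(4) + D(3)] = 4·[9 + 2] = 44, which equals 44.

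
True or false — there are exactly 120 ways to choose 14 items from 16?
True
C(16,14) = 120.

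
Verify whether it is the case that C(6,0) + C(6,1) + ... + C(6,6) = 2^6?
Binomial theorem with x = y = 1: Σ C(6,i) = (1+1)^6 = 2^6 = 64. The statement holds.
Final answer: True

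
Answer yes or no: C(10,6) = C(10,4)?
Yes

Symmetry C(n,k) = C(n,n-k): C(10,6) = 210 and C(10,4) = 210. Both sides agree, so the statement holds.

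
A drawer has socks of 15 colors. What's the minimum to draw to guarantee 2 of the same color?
16

Working:
Worst case: 1 of each = 15. One more: 16.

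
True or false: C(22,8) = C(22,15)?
C(22,8) = 319,770 but C(22,15) = 170,544; symmetry gives C(22,8) = C(22,14), not C(22,15).
Final answer: False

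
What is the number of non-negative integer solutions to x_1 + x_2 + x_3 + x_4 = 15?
816
C(15+4-1, 4-1) = 816.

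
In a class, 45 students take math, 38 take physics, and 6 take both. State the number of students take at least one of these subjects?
77

Working:
|A∪B| = |A|+|B|-|A∩B| = 45+38-6 = 77.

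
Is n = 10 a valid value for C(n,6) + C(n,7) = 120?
No
C(10,6) + C(10,7) = 210 + 120 = 330, which does not equal 120.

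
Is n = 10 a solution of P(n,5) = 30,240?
P(10,5) = 10·9·8·7·6 = 30,240, which equals 30,240.

Answer: Yes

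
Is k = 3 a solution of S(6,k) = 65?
S(6,3) = 3·S(5,3) + S(5,2) = 3·25 + 15 = 90, which does not equal 65.
Final answer: No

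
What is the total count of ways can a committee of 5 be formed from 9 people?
126

Reasoning: C(9,5) = 9! / (5! × (9-5)!)
         = 9! / (5! × 4!)
         = 126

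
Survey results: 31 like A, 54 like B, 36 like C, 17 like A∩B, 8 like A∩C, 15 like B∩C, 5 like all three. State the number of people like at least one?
86

|A∪B∪C| = 31+54+36-17-8-15+5 = 86.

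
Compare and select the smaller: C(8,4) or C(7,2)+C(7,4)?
C(8,4)=70; C(7,2)+C(7,4)=21+35=56.

Answer: C(7,2)+C(7,4)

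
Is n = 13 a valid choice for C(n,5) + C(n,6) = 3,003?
C(13,5) + C(13,6) = 1,287 + 1,716 = 3,003, which equals 3,003.

Answer: Yes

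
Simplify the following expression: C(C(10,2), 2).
990

Working:
C(10,2) = 45, then C(45, 2) = 990.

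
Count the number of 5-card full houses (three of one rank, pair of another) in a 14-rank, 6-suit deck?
54,600
Triple rank: 14. Triple suits: C(6,3)=20. Pair rank: 13. Pair suits: C(6,2)=15. Total: 54,600.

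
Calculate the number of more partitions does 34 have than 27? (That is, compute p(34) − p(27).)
9,300

Explanation: Pentagonal recurrence p(n) = p(n−1) + p(n−2) − p(n−5) − p(n−7) + …: p(34) = p(33) + p(32) − p(29) − p(27) + p(22) + p(19) − p(12) − p(8) = 10,143 + 8,349 − 4,565 − 3,010 + 1,002 + 490 − 77 − 22 = 12,310.
p(27) = p(26) + p(25) − p(22) − p(20) + p(15) + p(12) − p(5) − p(1) = 2,436 + 1,958 − 1,002 − 627 + 176 + 77 − 7 − 1 = 3,010.
Difference = 12,310 − 3,010 = 9,300.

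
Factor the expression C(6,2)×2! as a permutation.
P(6,2)

Solution: C(6,2)×2! = [6!/(2!(4)!)]×2! = 6!/(4)! = P(6,2) = 30.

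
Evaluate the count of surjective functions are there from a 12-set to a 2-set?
Onto functions = 2! × S(12,2)
First compute S(12,2) via recurrence:
Using the Stirling recurrence: S(n,k) = k·S(n-1,k) + S(n-1,k-1)
S(12,2) = 2·S(11,2) + S(11,1)
         = 2·1023 + 1
         = 2046 + 1
         = 2,047
Then: 2 × 2047 = 4,094
Final answer: 4,094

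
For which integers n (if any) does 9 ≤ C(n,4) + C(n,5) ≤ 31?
6

Reasoning: C(5,4)+C(5,5)=6; C(6,4)+C(6,5)=21; C(7,4)+C(7,5)=56. So valid n = 6.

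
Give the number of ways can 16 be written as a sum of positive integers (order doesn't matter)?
231

Working:
Pentagonal recurrence p(n) = p(n−1) + p(n−2) − p(n−5) − p(n−7) + …: p(16) = p(15) + p(14) − p(11) − p(9) + p(4) + p(1) = 176 + 135 − 56 − 30 + 5 + 1 = 231.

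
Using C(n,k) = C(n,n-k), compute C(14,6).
3,003

Working:
C(14,6) = C(14,8) = 3,003.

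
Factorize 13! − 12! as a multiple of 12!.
12 × 12! = 5,748,019,200
13! − 12! = 13·12! − 12! = (13 − 1)·12! = 12 × 12! = 5,748,019,200.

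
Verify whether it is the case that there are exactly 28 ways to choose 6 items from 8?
C(8,6) = 28.
Final answer: True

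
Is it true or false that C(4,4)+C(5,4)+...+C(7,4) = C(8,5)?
True

Hockey stick identity gives Σ = C(8,5) = 56; RHS C(8,5) = 56.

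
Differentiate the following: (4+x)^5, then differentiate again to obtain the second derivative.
20(4+x)^3
First derivative: 5(4+x)^{4}. Second derivative: 5·4·(4+x)^{3} = 20(4+x)^{3}.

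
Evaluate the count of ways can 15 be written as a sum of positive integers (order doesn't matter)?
Pentagonal recurrence p(n) = p(n−1) + p(n−2) − p(n−5) − p(n−7) + …: p(15) = p(14) + p(13) − p(10) − p(8) + p(3) + p(0) = 135 + 101 − 42 − 22 + 3 + 1 = 176.
Final answer: 176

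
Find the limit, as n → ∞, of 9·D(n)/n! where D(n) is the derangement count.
D(n)/n! → 1/e, so 9·D(n)/n! → 9/e.
Final answer: 9/e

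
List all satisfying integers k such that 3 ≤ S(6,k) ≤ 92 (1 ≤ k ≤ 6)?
2, 3, 4, 5

Solution: S(6,1)=1; S(6,2)=31; S(6,3)=90; S(6,4)=65; S(6,5)=15; S(6,6)=1. So valid k = 2, 3, 4, 5.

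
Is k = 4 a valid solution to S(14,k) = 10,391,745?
S(14,4) = 4·S(13,4) + S(13,3) = 4·2,532,530 + 261,625 = 10,391,745, which equals 10,391,745.

Answer: Yes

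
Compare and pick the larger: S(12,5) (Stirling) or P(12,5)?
S(12,5) = 5·S(11,5) + S(11,4) = 5·246,730 + 145,750 = 1,379,400; P(12,5) = 95,040.
Final answer: S(12,5)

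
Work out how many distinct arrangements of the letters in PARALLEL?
3,360
Word has 8 letters (P=1, A=2, R=1, L=3, E=1). Arrangements: 8!/Π(k!) = 3,360.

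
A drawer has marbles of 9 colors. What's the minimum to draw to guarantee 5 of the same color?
37

Explanation: Worst case: 4 of each = 36. One more: 37.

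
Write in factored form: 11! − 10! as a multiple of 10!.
10 × 10! = 36,288,000
11! − 10! = 11·10! − 10! = (11 − 1)·10! = 10 × 10! = 36,288,000.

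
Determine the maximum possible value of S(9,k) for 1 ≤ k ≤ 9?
7,770

Row S(9,k) for k = 1..9 (via S(n,k) = k·S(n−1,k) + S(n−1,k−1)): 1, 255, 3,025, 7,770, 6,951, 2,646, 462, 36, 1. The row is unimodal; maximum at k = 4: 7,770.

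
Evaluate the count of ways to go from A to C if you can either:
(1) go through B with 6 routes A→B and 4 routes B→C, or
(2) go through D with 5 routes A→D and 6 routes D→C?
Route via B: 6×4=24. Route via D: 5×6=30. Total: 54.

Answer: 54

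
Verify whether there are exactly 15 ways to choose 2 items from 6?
True

C(6,2) = 15.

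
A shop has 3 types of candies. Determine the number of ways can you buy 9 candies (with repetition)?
55

Working:
Stars and bars: C(9+3-1, 9) = C(11, 9) = 55.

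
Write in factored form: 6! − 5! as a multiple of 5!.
5 × 5! = 600

Working:
6! − 5! = 6·5! − 5! = (6 − 1)·5! = 5 × 5! = 600.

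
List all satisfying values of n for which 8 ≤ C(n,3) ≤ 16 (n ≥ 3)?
C(4,3)=4; C(5,3)=10; C(6,3)=20. So valid n = 5.
Final answer: 5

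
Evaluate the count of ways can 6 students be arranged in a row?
720

Working:
Arrangements of 6 distinct objects: 6! = 720.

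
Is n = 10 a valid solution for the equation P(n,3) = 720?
Yes

P(10,3) = 10·9·8 = 720, which equals 720.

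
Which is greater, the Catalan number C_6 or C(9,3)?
C_6

Working:
C_6 = C(12,6)/(6+1) = 924/7 = 132; C(9,3) = 84.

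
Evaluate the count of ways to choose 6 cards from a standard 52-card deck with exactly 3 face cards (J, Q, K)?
12 face cards and 40 non-face cards: C(12,3) × C(40,3) = 220 × 9,880 = 2,173,600.

Answer: 2,173,600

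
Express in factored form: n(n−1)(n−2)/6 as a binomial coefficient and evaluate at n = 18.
n(n−1)(n−2)/6 = n!/(3!(n−3)!) = C(n,3). At n = 18: C(18,3) = 816.
Final answer: C(n,3); C(18,3) = 816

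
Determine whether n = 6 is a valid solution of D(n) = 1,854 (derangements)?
D(6) = (6-1)·[D(5) + D(4)] = 5·[44 + 9] = 265, which does not equal 1,854.
Final answer: No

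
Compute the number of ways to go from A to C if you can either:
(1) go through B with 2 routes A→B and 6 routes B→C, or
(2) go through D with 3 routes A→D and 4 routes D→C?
24

Reasoning: Route via B: 2×6=12. Route via D: 3×4=12. Total: 24.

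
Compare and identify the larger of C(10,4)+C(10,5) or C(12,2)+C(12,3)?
C(10,4)+C(10,5)

Working:
First=462, Second=286.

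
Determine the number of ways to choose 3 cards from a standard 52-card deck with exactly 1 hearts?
9,633

13 hearts and 39 non-hearts: C(13,1) × C(39,2) = 13 × 741 = 9,633.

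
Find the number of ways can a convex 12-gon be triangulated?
16,796

Solution: Using the Catalan number formula: C_n = C(2n, n) / (n+1)
C_10 = C(20, 10) / (10+1)
     = 184756 / 11
     = 16,796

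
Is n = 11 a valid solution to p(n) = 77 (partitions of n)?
No

Reasoning: Pentagonal recurrence p(n) = p(n−1) + p(n−2) − p(n−5) − p(n−7) + …: p(11) = p(10) + p(9) − p(6) − p(4) = 42 + 30 − 11 − 5 = 56, which does not equal 77.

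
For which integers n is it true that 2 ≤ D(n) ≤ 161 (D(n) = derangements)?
3, 4, 5

Using D(n) = (n−1)[D(n−1) + D(n−2)] with D(1)=0, D(2)=1: D(2)=1; D(3)=2; D(4)=9; D(5)=44; D(6)=265. So valid n = 3, 4, 5.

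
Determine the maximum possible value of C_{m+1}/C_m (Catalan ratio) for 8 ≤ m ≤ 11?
46/13

Solution: C_{m+1}/C_m = 2(2m+1)/(m+2), which increases with m. Maximum at m = 11: 2·23/13 = 46/13.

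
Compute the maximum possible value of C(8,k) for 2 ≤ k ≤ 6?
70

Working:
C(8,k) is maximised at the centre of the row: C(8,4) = 70.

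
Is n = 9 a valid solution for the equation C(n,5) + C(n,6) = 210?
C(9,5) + C(9,6) = 126 + 84 = 210, which equals 210.
Final answer: Yes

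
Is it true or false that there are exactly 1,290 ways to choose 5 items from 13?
C(13,5) = 1,287 ≠ 1290.

Answer: False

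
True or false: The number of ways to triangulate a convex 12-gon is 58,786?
False

Working:
Triangulations of a convex 12-gon are counted by the Catalan number C_10: C_10 = C(20,10)/(10+1) = 184,756/11 = 16,796.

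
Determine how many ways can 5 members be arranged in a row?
Arrangements of 5 distinct objects: 5! = 120.

Answer: 120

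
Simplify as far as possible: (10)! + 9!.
(10)! + 9! = (10)·9! + 9! = (10+1)·9! = 11·9! = 3,991,680.

Answer: 3,991,680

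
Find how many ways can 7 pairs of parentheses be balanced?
429

Explanation: Using the Catalan number formula: C_n = C(2n, n) / (n+1)
C_7 = C(14, 7) / (7+1)
     = 3432 / 8
     = 429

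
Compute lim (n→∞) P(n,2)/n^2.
1

P(n,2) = n(n-1) ≈ n^2 for large n. Limit = 1.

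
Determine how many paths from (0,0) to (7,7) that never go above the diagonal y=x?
429
Counted by the Catalan number C_7: C_7 = C(14,7)/(7+1) = 3,432/8 = 429.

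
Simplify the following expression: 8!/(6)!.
This equals 8×7 = 56.
Final answer: 56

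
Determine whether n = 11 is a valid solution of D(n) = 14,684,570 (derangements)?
Yes

Working:
D(11) = (11-1)·[D(10) + D(9)] = 10·[1,334,961 + 133,496] = 14,684,570, which equals 14,684,570.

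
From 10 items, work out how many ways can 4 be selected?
210
C(10,4) = 10! / (4! × (10-4)!)
         = 10! / (4! × 6!)
         = 210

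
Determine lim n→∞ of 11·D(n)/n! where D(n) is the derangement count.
11/e

Solution: D(n)/n! → 1/e, so 11·D(n)/n! → 11/e.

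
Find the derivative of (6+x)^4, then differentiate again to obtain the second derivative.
12(6+x)^2

Solution: First derivative: 4(6+x)^{3}. Second derivative: 4·3·(6+x)^{2} = 12(6+x)^{2}.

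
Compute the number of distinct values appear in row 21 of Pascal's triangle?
11

Working:
Row 21 has entries C(21,0)..C(21,21); by symmetry C(21,k)=C(21,21-k), giving 11 distinct values.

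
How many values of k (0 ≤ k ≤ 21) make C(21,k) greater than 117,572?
6

Working:
Row 21 is unimodal and symmetric about k=21/2. C(21,7)=116,280 ≤ 117,572; C(21,8)=203,490 > 117,572; by symmetry C(21,k) > 117,572 for k = 8..13. That's 13 - 8 + 1 = 6 values.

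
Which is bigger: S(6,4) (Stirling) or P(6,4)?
P(6,4)

Explanation: S(6,4) = 4·S(5,4) + S(5,3) = 4·10 + 25 = 65; P(6,4) = 360.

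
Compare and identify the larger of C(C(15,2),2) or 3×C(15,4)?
C(C(15,2),2)
C(C(15,2),2)=5,460, 3×C(15,4)=4,095.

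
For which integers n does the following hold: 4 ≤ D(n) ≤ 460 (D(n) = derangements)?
4, 5, 6

Reasoning: Using D(n) = (n−1)[D(n−1) + D(n−2)] with D(1)=0, D(2)=1: D(3)=2; D(4)=9; D(5)=44; D(6)=265; D(7)=1,854. So valid n = 4, 5, 6.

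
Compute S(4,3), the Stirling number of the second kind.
6

Explanation: Using the Stirling recurrence: S(n,k) = k·S(n-1,k) + S(n-1,k-1)
S(4,3) = 3·S(3,3) + S(3,2)
         = 3·1 + 3
         = 3 + 3
         = 6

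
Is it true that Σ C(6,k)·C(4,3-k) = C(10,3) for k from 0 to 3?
True

Working:
Vandermonde's identity gives C(10,3) = 120; RHS C(10,3) = 120.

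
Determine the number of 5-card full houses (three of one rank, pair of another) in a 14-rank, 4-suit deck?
4,368

Triple rank: 14. Triple suits: C(4,3)=4. Pair rank: 13. Pair suits: C(4,2)=6. Total: 4,368.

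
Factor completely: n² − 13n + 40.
(n − 5)(n − 8)

Working:
Seek roots whose sum is 13 and product is 40: (5, 8). So n² − 13n + 40 = (n − 5)(n − 8).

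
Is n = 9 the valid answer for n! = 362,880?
Yes

Explanation: 9! = 9·8! = 9·40,320 = 362,880, which equals 362,880.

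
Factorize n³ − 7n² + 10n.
n(n − 2)(n − 5)

Reasoning: n³ − 7n² + 10n = n(n² − 7n + 10) = n(n − 2)(n − 5).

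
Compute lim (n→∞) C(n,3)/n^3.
C(n,3) ≈ n^3/3! for large n. Limit = 1/3! = 1/6.

Answer: 1/6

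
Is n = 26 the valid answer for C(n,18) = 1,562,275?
Yes

Explanation: C(26,18) = 26·25·24·23·22·21·20·19·18·17·16·15·14·13·12·11·10·9/18! = 10,002,268,381,116,211,200,000/6,402,373,705,728,000 = 1,562,275, which equals 1,562,275.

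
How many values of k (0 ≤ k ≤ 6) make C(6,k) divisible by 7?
0

Solution: Checking C(6,k) mod 7 for k = 0..6: none are divisible by 7. Count = 0.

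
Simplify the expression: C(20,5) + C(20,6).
54,264

Reasoning: By Pascal's identity: C(21,6) = 54,264.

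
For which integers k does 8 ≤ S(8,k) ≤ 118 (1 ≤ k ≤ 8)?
7

S(8,1)=1; S(8,2)=127; S(8,3)=966; S(8,4)=1,701; S(8,5)=1,050; S(8,6)=266; S(8,7)=28; S(8,8)=1. So valid k = 7.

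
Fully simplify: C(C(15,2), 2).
5,460
C(15,2) = 105, then C(105, 2) = 5,460.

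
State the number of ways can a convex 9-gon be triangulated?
429
Using the Catalan number formula: C_n = C(2n, n) / (n+1)
C_7 = C(14, 7) / (7+1)
     = 3432 / 8
     = 429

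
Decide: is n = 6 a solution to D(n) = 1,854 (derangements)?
No
D(6) = (6-1)·[D(5) + D(4)] = 5·[44 + 9] = 265, which does not equal 1,854.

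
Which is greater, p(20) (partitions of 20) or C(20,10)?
C(20,10)

Pentagonal recurrence p(n) = p(n−1) + p(n−2) − p(n−5) − p(n−7) + …: p(20) = p(19) + p(18) − p(15) − p(13) + p(8) + p(5) = 490 + 385 − 176 − 101 + 22 + 7 = 627; C(20,10) = 184,756.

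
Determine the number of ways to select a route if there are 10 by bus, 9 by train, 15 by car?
By the addition principle: 10 + 9 + 15 = 34.
Final answer: 34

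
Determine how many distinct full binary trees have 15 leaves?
2,674,440
Using the Catalan number formula: C_n = C(2n, n) / (n+1)
C_14 = C(28, 14) / (14+1)
     = 40116600 / 15
     = 2,674,440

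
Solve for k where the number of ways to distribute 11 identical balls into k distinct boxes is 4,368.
6

Working:
Stars and bars: the count is C(11+k−1, k−1), increasing in k. k=4: C(14,3) = 364, k=5: C(15,4) = 1,365, k=6: C(16,5) = 4,368 ✓. So k = 6.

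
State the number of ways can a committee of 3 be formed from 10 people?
120

Reasoning: C(10,3) = 10! / (3! × (10-3)!)
         = 10! / (3! × 7!)
         = 120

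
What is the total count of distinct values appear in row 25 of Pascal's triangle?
13

Row 25 has entries C(25,0)..C(25,25); by symmetry C(25,k)=C(25,25-k), giving 13 distinct values.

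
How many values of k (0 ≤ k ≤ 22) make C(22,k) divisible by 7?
15

Solution: Checking C(22,k) mod 7 for k = 0..22: divisible at k = 2, 3, 4, 5, 6, 9, 10, 11, 12, 13, 16, 17, 18, 19, 20. That's 15 values.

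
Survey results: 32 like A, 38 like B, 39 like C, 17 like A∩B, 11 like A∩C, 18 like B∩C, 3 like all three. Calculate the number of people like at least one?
66

|A∪B∪C| = 32+38+39-17-11-18+3 = 66.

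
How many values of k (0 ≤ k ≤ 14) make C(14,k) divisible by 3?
3

Solution: Checking C(14,k) mod 3 for k = 0..14: divisible at k = 6, 7, 8. That's 3 values.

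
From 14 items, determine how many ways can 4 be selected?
1,001

C(14,4) = 14! / (4! × (14-4)!)
         = 14! / (4! × 10!)
         = 1,001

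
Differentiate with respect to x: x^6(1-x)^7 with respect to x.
6x^5(1-x)^7 - 7x^6(1-x)^6
Product rule: 6x^{5}(1-x)^{7} + x^6·(-7)(1-x)^{6}.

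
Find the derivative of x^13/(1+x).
(13x^12(1+x) - x^13)/(1+x)²
Quotient rule: [13x^{12}(1+x) - x^13]/(1+x)².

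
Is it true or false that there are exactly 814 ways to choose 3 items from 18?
C(18,3) = 816 ≠ 814.
Final answer: False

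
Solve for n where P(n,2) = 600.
P(n,2) = n(n−1) is increasing in n; n(n−1) ≈ (n−0.5)^2 = 600 gives n ≈ 25.0. Check: P(23,2) = 506, P(24,2) = 552, P(25,2) = 600 ✓. So n = 25.
Final answer: 25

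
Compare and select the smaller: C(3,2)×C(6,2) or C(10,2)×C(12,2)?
C(3,2)×C(6,2)
C(3,2)×C(6,2)=45, C(10,2)×C(12,2)=2,970.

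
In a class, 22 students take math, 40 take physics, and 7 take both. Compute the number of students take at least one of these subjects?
|A∪B| = |A|+|B|-|A∩B| = 22+40-7 = 55.
Final answer: 55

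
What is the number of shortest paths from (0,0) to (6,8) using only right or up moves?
Choose 6 rights from 14 moves: C(14,6) = 3,003.

Answer: 3,003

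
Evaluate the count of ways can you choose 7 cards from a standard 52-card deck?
133,784,560

Solution: C(52,7) = 133,784,560.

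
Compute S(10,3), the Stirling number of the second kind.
9,330

Using the Stirling recurrence: S(n,k) = k·S(n-1,k) + S(n-1,k-1)
S(10,3) = 3·S(9,3) + S(9,2)
         = 3·3025 + 255
         = 9075 + 255
         = 9,330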